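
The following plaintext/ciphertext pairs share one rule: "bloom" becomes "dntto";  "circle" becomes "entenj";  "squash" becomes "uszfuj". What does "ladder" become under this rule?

Vowels shift forward by 5 and consonants shift forward by 2.
On ladder: l(cons)+2=n, a(vowel)+5=f, d(cons)+2=f, d(cons)+2=f, e(vowel)+5=j, r(cons)+2=t.

nfffjt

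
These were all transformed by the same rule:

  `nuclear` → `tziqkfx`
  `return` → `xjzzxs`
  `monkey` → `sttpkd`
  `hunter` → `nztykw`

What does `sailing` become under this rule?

yfoqosm

It's a Vigenère-style cipher with numeric key [6,5]: position i shifts by key[i mod 2].
On sailing: s+6=y, a+5=f, i+6=o, l+5=q, i+6=o, n+5=s, g+6=m.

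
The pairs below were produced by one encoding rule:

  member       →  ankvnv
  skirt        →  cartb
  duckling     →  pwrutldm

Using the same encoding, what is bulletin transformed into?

wrcnuudk

The output letters match the input read backwards, each shifted +9: member reversed is rebmem. Two steps: reverse the string, then apply a Caesar shift of +9.
On bulletin: reverse → nitellub; then shift: n+9=w, i+9=r, t+9=c, e+9=n, l+9=u, l+9=u, u+9=d, b+9=k.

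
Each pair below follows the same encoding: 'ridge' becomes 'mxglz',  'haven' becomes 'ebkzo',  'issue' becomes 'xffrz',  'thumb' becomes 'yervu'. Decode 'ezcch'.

r(17)→m(12) and i(8)→x(23) fit y≡19x+1 (mod 26); the inverse of 19 mod 26 is 11. Treating letters as 0–25, the rule is x ↦ 19x + 1 (mod 26).
Reversing it on ezcch: e(4)→11·(4−1)≡7=h; z(25)→11·(25−1)≡4=e; c(2)→11·(2−1)≡11=l; c(2)→11·(2−1)≡11=l; h(7)→11·(7−1)≡14=o (all mod 26).

hello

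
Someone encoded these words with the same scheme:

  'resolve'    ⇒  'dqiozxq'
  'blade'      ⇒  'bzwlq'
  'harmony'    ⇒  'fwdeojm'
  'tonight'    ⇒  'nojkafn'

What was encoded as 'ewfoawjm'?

mahogany

r(17)→d(3) and e(4)→q(16) fit y≡5x+22 (mod 26); the inverse of 5 mod 26 is 21. Each letter's alphabet position (a=0..z=25) is mapped through 5·x+22 mod 26 — an affine cipher.
Decoding ewfoawjm: e(4)→21·(4−22)≡12=m; w(22)→21·(22−22)≡0=a; f(5)→21·(5−22)≡7=h; o(14)→21·(14−22)≡14=o; a(0)→21·(0−22)≡6=g; w(22)→21·(22−22)≡0=a; j(9)→21·(9−22)≡13=n; m(12)→21·(12−22)≡24=y (all mod 26).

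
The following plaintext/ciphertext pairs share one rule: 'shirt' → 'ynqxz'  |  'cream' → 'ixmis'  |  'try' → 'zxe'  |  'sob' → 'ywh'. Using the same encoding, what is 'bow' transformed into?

hwc

The shift depends on letter class: consonant s→y is +6, but vowel i→q is +8. Two shifts are in play — +8 for a/e/i/o/u, +6 for every other letter.
On bow: b(cons)+6=h, o(vowel)+8=w, w(cons)+6=c.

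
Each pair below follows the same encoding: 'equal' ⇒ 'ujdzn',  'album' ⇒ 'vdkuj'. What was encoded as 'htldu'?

The output letters match the input read backwards, each shifted +9: equal reversed is lauqe. Two steps: reverse the string, then apply a Caesar shift of +9.
Reversing it on htldu: shift back: h−9=y, t−9=k, l−9=c, d−9=u, u−9=l → ykcul; then reverse → lucky.

lucky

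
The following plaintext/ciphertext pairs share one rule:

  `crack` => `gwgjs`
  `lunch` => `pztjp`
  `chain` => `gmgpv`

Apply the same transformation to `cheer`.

The shift increases by 1 at each position, starting from +4: 4, 5, 6, ….
Applying it to cheer: c+4=g, h+5=m, e+6=k, e+7=l, r+8=z.

gmklz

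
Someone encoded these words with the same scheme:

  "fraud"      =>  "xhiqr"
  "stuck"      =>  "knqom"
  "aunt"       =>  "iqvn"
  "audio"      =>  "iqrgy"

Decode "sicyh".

f(5)→x(23) and r(17)→h(7) fit y≡3x+8 (mod 26); the inverse of 3 mod 26 is 9. This is an affine cipher: with a=0,…,z=25, each position x becomes (3x+8) mod 26.
Reversing it on sicyh: s(18)→9·(18−8)≡12=m; i(8)→9·(8−8)≡0=a; c(2)→9·(2−8)≡24=y; y(24)→9·(24−8)≡14=o; h(7)→9·(7−8)≡17=r (all mod 26).

mayor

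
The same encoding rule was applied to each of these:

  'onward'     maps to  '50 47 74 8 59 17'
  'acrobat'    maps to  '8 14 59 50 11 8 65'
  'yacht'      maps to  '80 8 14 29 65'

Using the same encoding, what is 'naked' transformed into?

o(#15)→50 and n(#14)→47: differences scale by 3, so n = 3·pos + 5. With a=1..z=26, the number is 3·pos + 5.
For naked: n=14→47, a=1→8, k=11→38, e=5→20, d=4→17.

47 8 38 20 17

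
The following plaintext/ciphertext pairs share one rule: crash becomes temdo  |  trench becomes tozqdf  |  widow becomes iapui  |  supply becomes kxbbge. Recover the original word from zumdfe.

The output letters match the input read backwards, each shifted +12: crash reversed is hsarc. Read the word backwards and shift each letter +12.
Reversing it on zumdfe: shift back: z−12=n, u−12=i, m−12=a, d−12=r, f−12=t, e−12=s → niarts; then reverse → strain.

strain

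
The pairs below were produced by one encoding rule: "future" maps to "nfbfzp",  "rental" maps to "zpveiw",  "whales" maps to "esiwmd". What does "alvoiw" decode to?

Shifts by position in future: pos 0: f→n (+8), pos 1: u→f (+11), pos 2: t→b (+8), pos 3: u→f (+11) — repeating every 2. It's a Vigenère-style cipher with numeric key [8,11]: position i shifts by key[i mod 2].
Decoding alvoiw: a−8=s, l−11=a, v−8=n, o−11=d, i−8=a, w−11=l.

sandal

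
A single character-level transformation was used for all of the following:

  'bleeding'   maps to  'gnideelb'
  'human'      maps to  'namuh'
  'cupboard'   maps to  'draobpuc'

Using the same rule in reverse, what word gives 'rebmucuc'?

The output letters match the input read backwards: bleeding reversed is gnideelb. It's just the letters in reverse order.
Decoding rebmucuc: then reverse → cucumber.

cucumber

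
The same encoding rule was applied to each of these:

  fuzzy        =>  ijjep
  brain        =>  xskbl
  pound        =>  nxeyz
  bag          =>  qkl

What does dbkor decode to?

heart

The output letters match the input read backwards, each shifted +10: fuzzy reversed is yzzuf. Read the word backwards and shift each letter +10.
Reversing it on dbkor: shift back: d−10=t, b−10=r, k−10=a, o−10=e, r−10=h → traeh; then reverse → heart.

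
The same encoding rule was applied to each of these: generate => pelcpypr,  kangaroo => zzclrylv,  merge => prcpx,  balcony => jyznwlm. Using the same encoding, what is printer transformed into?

The output letters match the input read backwards, each shifted +11: generate reversed is etareneg. Read the word backwards and shift each letter +11.
On printer: reverse → retnirp; then shift: r+11=c, e+11=p, t+11=e, n+11=y, i+11=t, r+11=c, p+11=a.

cpeytca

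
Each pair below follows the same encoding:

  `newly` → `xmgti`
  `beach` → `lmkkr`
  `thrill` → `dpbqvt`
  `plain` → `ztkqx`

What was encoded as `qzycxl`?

ground

Shifts by position in newly: pos 0: n→x (+10), pos 1: e→m (+8), pos 2: w→g (+10), pos 3: l→t (+8) — repeating every 2. A repeating key of period 2 is used — shifts +10, +8 over and over.
Undoing it on qzycxl: q−10=g, z−8=r, y−10=o, c−8=u, x−10=n, l−8=d.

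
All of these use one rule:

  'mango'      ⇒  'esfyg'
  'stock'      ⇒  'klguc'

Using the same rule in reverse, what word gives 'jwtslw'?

Compare letters: m→e is +18, a→s is +18, n→f is +18 — a constant shift. Each letter is shifted forward by 18 in the alphabet (a Caesar shift of +18).
Reversing it on jwtslw: j−18=r, w−18=e, t−18=b, s−18=a, l−18=t, w−18=e.

rebate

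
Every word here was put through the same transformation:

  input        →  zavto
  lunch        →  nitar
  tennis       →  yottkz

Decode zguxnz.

Read the word backwards and shift each letter +6.
Reversing it on zguxnz: shift back: z−6=t, g−6=a, u−6=o, x−6=r, n−6=h, z−6=t → taorht; then reverse → throat.

throat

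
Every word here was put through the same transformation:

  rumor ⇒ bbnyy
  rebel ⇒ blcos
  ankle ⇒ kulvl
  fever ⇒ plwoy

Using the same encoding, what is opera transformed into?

A repeating key of period 3 is used — shifts +10, +7, +1 over and over.
On opera: o+10=y, p+7=w, e+1=f, r+10=b, a+7=h.

ywfbh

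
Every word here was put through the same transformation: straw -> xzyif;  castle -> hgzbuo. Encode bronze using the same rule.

Each letter shifts forward by (position + 5), i.e. 5, 6, 7, … — the shift grows by one for each successive letter.
Applying it to bronze: b+5=g, r+6=x, o+7=v, n+8=v, z+9=i, e+10=o.

gxvvio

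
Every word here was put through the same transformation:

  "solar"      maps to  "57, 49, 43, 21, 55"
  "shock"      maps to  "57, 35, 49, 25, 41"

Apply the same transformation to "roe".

Each letter becomes 2×(its alphabet position, a=1..z=26) + 19.
For roe: r=18→55, o=15→49, e=5→29.

55, 49, 29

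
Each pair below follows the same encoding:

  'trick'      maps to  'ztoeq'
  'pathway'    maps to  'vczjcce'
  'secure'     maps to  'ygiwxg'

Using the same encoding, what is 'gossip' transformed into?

Shifts by position in trick: pos 0: t→z (+6), pos 1: r→t (+2), pos 2: i→o (+6), pos 3: c→e (+2) — repeating every 2. A repeating key of period 2 is used — shifts +6, +2 over and over.
Applying it to gossip: g+6=m, o+2=q, s+6=y, s+2=u, i+6=o, p+2=r.

mqyuor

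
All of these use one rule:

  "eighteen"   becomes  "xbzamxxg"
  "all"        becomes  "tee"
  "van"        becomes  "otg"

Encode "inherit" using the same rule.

bgaxkbm

Compare letters: e→x is +19, i→b is +19, g→z is +19 — a constant shift. Every letter moves 19 places later in the alphabet, wrapping around z→a.
On inherit: i+19=b, n+19=g, h+19=a, e+19=x, r+19=k, i+19=b, t+19=m.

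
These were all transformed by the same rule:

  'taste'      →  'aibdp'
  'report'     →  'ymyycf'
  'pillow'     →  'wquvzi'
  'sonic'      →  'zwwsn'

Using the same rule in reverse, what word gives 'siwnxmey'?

landmark

In taste: t→a is +7, a→i is +8, s→b is +9, t→d is +10 — the shift increases by 1 each position. Each letter shifts forward by (position + 7), i.e. 7, 8, 9, … — the shift grows by one for each successive letter.
Decoding siwnxmey: s−7=l, i−8=a, w−9=n, n−10=d, x−11=m, m−12=a, e−13=r, y−14=k.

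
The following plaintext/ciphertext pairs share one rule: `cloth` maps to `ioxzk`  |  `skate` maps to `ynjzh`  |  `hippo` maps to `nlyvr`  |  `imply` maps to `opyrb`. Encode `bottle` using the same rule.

Shifts by position in cloth: pos 0: c→i (+6), pos 1: l→o (+3), pos 2: o→x (+9), pos 3: t→z (+6), pos 4: h→k (+3) — repeating every 3. The shifts repeat in a cycle of length 3: positions 0,1,… shift by +6, +3, +9, then the pattern repeats.
Applying it to bottle: b+6=h, o+3=r, t+9=c, t+6=z, l+3=o, e+9=n.

hrczon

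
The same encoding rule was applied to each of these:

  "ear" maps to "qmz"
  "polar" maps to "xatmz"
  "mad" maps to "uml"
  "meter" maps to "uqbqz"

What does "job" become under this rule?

raj

The rule splits by letter class: vowels +12, consonants +8.
For job: j(cons)+8=r, o(vowel)+12=a, b(cons)+8=j.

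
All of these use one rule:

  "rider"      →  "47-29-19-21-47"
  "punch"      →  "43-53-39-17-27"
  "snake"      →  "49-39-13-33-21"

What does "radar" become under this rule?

47-13-19-13-47

r(#18)→47 and i(#9)→29: differences scale by 2, so n = 2·pos + 11. Each letter becomes 2×(its alphabet position, a=1..z=26) + 11.
For radar: r=18→47, a=1→13, d=4→19, a=1→13, r=18→47.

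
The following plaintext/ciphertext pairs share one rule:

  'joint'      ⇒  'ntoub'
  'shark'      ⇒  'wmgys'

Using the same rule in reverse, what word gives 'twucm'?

In joint: j→n is +4, o→t is +5, i→o is +6, n→u is +7 — the shift increases by 1 each position. Each letter shifts forward by (position + 4), i.e. 4, 5, 6, … — the shift grows by one for each successive letter.
Decoding twucm: t−4=p, w−5=r, u−6=o, c−7=v, m−8=e.

prove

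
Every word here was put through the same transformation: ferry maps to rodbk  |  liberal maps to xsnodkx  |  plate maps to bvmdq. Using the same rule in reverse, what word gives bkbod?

paper

Shifts by position in ferry: pos 0: f→r (+12), pos 1: e→o (+10), pos 2: r→d (+12), pos 3: r→b (+10) — repeating every 2. A repeating key of period 2 is used — shifts +12, +10 over and over.
Reversing it on bkbod: b−12=p, k−10=a, b−12=p, o−10=e, d−12=r.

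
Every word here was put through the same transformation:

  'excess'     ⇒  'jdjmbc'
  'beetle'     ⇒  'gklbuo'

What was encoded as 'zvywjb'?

uproar

In excess: e→j is +5, x→d is +6, c→j is +7, e→m is +8 — the shift increases by 1 each position. Each letter shifts forward by (position + 5), i.e. 5, 6, 7, … — the shift grows by one for each successive letter.
Reversing it on zvywjb: z−5=u, v−6=p, y−7=r, w−8=o, j−9=a, b−10=r.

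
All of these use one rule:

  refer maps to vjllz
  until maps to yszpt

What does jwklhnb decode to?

freezer

In refer: r→v is +4, e→j is +5, f→l is +6, e→l is +7 — the shift increases by 1 each position. The shift increases by 1 at each position, starting from +4: 4, 5, 6, ….
Decoding jwklhnb: j−4=f, w−5=r, k−6=e, l−7=e, h−8=z, n−9=e, b−10=r.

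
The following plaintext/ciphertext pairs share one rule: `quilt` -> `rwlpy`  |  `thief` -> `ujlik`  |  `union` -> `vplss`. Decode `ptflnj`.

orchid

In quilt: q→r is +1, u→w is +2, i→l is +3, l→p is +4 — the shift increases by 1 each position. Each letter shifts forward by (position + 1), i.e. 1, 2, 3, … — the shift grows by one for each successive letter.
Undoing it on ptflnj: p−1=o, t−2=r, f−3=c, l−4=h, n−5=i, j−6=d.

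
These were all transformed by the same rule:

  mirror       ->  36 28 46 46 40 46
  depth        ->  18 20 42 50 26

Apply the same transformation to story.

m(#13)→36 and i(#9)→28: differences scale by 2, so n = 2·pos + 10. With a=1..z=26, the number is 2·pos + 10.
For story: s=19→48, t=20→50, o=15→40, r=18→46, y=25→60.

48 50 40 46 60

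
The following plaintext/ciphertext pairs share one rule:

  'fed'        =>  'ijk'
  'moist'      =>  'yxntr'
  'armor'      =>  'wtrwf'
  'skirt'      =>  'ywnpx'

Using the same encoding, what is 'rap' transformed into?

ufw

The output letters match the input read backwards, each shifted +5: fed reversed is def. Two steps: reverse the string, then apply a Caesar shift of +5.
Applying it to rap: reverse → par; then shift: p+5=u, a+5=f, r+5=w.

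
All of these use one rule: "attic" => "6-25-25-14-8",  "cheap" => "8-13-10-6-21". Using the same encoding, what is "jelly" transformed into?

a is letter #1 and maps to 6: an offset of 5. Letters become their 1-based position plus 5 (so a→6, b→7, …).
For jelly: j=10→15, e=5→10, l=12→17, l=12→17, y=25→30.

15-10-17-17-30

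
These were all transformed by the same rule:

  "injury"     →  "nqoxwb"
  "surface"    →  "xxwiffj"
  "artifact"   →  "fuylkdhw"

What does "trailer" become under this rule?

yuflqhw

Shifts by position in injury: pos 0: i→n (+5), pos 1: n→q (+3), pos 2: j→o (+5), pos 3: u→x (+3) — repeating every 2. It's a Vigenère-style cipher with numeric key [5,3]: position i shifts by key[i mod 2].
For trailer: t+5=y, r+3=u, a+5=f, i+3=l, l+5=q, e+3=h, r+5=w.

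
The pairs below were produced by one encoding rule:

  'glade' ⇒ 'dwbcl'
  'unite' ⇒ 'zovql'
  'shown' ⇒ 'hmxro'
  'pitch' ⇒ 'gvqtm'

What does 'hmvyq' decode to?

g(6)→d(3) and l(11)→w(22) fit y≡9x+1 (mod 26); the inverse of 9 mod 26 is 3. This is an affine cipher: with a=0,…,z=25, each position x becomes (9x+1) mod 26.
Decoding hmvyq: h(7)→3·(7−1)≡18=s; m(12)→3·(12−1)≡7=h; v(21)→3·(21−1)≡8=i; y(24)→3·(24−1)≡17=r; q(16)→3·(16−1)≡19=t (all mod 26).

shirt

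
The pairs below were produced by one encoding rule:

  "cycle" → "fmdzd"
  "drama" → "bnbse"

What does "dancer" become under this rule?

sfdobe

The output letters match the input read backwards, each shifted +1: cycle reversed is elcyc. Two steps: reverse the string, then apply a Caesar shift of +1.
On dancer: reverse → recnad; then shift: r+1=s, e+1=f, c+1=d, n+1=o, a+1=b, d+1=e.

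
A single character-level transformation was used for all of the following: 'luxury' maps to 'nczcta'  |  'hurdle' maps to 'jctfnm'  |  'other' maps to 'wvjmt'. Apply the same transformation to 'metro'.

The shift depends on letter class: consonant l→n is +2, but vowel u→c is +8. Vowels shift forward by 8 and consonants shift forward by 2.
Applying it to metro: m(cons)+2=o, e(vowel)+8=m, t(cons)+2=v, r(cons)+2=t, o(vowel)+8=w.

omvtw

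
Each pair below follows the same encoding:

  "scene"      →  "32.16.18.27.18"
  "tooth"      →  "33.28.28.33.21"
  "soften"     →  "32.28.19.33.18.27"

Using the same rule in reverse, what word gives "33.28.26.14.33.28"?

s is letter #19 and maps to 32: an offset of 13. Letters become their 1-based position plus 13 (so a→14, b→15, …).
Decoding 33.28.26.14.33.28: 33→(33−13)÷1=20=t, 28→(28−13)÷1=15=o, 26→(26−13)÷1=13=m, 14→(14−13)÷1=1=a, 33→(33−13)÷1=20=t, 28→(28−13)÷1=15=o.

tomato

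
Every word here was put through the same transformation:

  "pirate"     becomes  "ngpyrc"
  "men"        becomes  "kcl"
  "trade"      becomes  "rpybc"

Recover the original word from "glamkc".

Compare letters: p→n is +24, i→g is +24, r→p is +24 — a constant shift. Each letter is shifted forward by 24 in the alphabet (a Caesar shift of +24).
Undoing it on glamkc: g−24=i, l−24=n, a−24=c, m−24=o, k−24=m, c−24=e.

income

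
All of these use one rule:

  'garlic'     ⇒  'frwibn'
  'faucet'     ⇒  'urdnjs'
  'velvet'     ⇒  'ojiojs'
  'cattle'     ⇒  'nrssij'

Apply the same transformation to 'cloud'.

nipdy

Each letter's alphabet position (a=0..z=25) is mapped through 11·x+17 mod 26 — an affine cipher.
Applying it to cloud: c(2)→11·2+17≡13=n; l(11)→11·11+17≡8=i; o(14)→11·14+17≡15=p; u(20)→11·20+17≡3=d; d(3)→11·3+17≡24=y (all mod 26).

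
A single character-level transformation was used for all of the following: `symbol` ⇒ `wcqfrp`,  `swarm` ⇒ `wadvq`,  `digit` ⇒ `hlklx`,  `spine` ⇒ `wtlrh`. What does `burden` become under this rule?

Vowels shift forward by 3 and consonants shift forward by 4.
On burden: b(cons)+4=f, u(vowel)+3=x, r(cons)+4=v, d(cons)+4=h, e(vowel)+3=h, n(cons)+4=r.

fxvhhr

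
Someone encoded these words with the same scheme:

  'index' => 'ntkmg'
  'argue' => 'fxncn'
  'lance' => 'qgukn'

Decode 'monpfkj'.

highway

The shift increases by 1 at each position, starting from +5: 5, 6, 7, ….
Undoing it on monpfkj: m−5=h, o−6=i, n−7=g, p−8=h, f−9=w, k−10=a, j−11=y.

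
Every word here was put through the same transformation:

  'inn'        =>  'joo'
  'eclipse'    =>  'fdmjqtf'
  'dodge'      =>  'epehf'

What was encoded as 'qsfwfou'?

Compare letters: i→j is +1, n→o is +1, n→o is +1 — a constant shift. It's a constant shift of +1 (ROT1).
Undoing it on qsfwfou: q−1=p, s−1=r, f−1=e, w−1=v, f−1=e, o−1=n, u−1=t.

prevent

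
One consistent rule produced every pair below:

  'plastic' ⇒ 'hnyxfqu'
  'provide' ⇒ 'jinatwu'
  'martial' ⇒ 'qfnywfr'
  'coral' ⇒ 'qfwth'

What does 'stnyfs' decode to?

nation

The output letters match the input read backwards, each shifted +5: plastic reversed is citsalp. Read the word backwards and shift each letter +5.
Decoding stnyfs: shift back: s−5=n, t−5=o, n−5=i, y−5=t, f−5=a, s−5=n → noitan; then reverse → nation.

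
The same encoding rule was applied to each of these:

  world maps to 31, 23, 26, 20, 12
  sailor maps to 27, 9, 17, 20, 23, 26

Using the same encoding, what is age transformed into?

w is letter #23 and maps to 31: an offset of 8. The number is (letter's place in the alphabet, a=1) + 8.
On age: a=1→9, g=7→15, e=5→13.

9, 15, 13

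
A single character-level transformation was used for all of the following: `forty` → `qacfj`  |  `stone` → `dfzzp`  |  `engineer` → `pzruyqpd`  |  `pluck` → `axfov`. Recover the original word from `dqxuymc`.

A repeating key of period 2 is used — shifts +11, +12 over and over.
Decoding dqxuymc: d−11=s, q−12=e, x−11=m, u−12=i, y−11=n, m−12=a, c−11=r.

seminar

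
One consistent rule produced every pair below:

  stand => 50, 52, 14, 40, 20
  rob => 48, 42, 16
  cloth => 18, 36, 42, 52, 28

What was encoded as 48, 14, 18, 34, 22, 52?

racket

s(#19)→50 and t(#20)→52: differences scale by 2, so n = 2·pos + 12. The formula is n = 2×(alphabet index, a=1) + 12.
Decoding 48, 14, 18, 34, 22, 52: 48→(48−12)÷2=18=r, 14→(14−12)÷2=1=a, 18→(18−12)÷2=3=c, 34→(34−12)÷2=11=k, 22→(22−12)÷2=5=e, 52→(52−12)÷2=20=t.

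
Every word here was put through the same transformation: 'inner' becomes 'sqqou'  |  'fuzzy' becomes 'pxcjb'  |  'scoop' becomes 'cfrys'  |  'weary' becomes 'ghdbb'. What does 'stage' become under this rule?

Shifts by position in inner: pos 0: i→s (+10), pos 1: n→q (+3), pos 2: n→q (+3), pos 3: e→o (+10), pos 4: r→u (+3) — repeating every 3. The shifts repeat in a cycle of length 3: positions 0,1,… shift by +10, +3, +3, then the pattern repeats.
On stage: s+10=c, t+3=w, a+3=d, g+10=q, e+3=h.

cwdqh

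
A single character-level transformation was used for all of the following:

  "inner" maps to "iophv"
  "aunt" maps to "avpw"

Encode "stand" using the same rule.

Letter i (0-indexed) is shifted by i+0, so successive shifts are 0, 1, 2, ….
For stand: s+0=s, t+1=u, a+2=c, n+3=q, d+4=h.

sucqh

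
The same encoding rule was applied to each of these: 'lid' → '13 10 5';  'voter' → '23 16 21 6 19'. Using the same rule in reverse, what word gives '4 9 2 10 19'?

chair

The number is (letter's place in the alphabet, a=1) + 1.
Reversing it on 4 9 2 10 19: 4→(4−1)÷1=3=c, 9→(9−1)÷1=8=h, 2→(2−1)÷1=1=a, 10→(10−1)÷1=9=i, 19→(19−1)÷1=18=r.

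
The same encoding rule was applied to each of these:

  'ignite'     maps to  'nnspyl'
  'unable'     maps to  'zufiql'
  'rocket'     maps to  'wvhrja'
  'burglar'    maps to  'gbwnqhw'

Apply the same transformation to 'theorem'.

It's a Vigenère-style cipher with numeric key [5,7]: position i shifts by key[i mod 2].
On theorem: t+5=y, h+7=o, e+5=j, o+7=v, r+5=w, e+7=l, m+5=r.

yojvwlr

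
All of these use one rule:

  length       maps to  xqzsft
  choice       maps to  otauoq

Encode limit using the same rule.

xuyuf

This is a Caesar cipher with shift 12.
For limit: l+12=x, i+12=u, m+12=y, i+12=u, t+12=f.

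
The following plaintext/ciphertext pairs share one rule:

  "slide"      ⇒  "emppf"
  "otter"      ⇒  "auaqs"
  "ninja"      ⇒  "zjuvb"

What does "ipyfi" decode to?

A repeating key of period 3 is used — shifts +12, +1, +7 over and over.
Decoding ipyfi: i−12=w, p−1=o, y−7=r, f−12=t, i−1=h.

worth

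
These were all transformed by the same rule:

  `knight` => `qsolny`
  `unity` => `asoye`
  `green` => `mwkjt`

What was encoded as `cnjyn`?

A repeating key of period 2 is used — shifts +6, +5 over and over.
Decoding cnjyn: c−6=w, n−5=i, j−6=d, y−5=t, n−6=h.

width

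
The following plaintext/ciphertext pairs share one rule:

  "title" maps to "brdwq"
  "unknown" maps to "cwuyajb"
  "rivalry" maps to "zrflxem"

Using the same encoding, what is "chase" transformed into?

Letter i (0-indexed) is shifted by i+8, so successive shifts are 8, 9, 10, ….
For chase: c+8=k, h+9=q, a+10=k, s+11=d, e+12=q.

kqkdq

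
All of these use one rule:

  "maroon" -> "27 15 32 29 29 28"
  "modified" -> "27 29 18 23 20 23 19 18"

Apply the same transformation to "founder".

20 29 35 28 18 19 32

m is letter #13 and maps to 27: an offset of 14. Letters become their 1-based position plus 14 (so a→15, b→16, …).
For founder: f=6→20, o=15→29, u=21→35, n=14→28, d=4→18, e=5→19, r=18→32.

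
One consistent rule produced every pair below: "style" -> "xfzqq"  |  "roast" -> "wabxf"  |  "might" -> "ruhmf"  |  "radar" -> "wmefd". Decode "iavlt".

Shifts by position in style: pos 0: s→x (+5), pos 1: t→f (+12), pos 2: y→z (+1), pos 3: l→q (+5), pos 4: e→q (+12) — repeating every 3. It's a Vigenère-style cipher with numeric key [5,12,1]: position i shifts by key[i mod 3].
Decoding iavlt: i−5=d, a−12=o, v−1=u, l−5=g, t−12=h.

dough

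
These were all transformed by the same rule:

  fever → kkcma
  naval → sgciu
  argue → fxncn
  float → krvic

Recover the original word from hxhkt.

crack

In fever: f→k is +5, e→k is +6, v→c is +7, e→m is +8 — the shift increases by 1 each position. Each letter shifts forward by (position + 5), i.e. 5, 6, 7, … — the shift grows by one for each successive letter.
Undoing it on hxhkt: h−5=c, x−6=r, h−7=a, k−8=c, t−9=k.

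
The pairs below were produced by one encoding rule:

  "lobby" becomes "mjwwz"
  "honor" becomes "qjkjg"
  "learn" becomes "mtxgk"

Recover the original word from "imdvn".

l(11)→m(12) and o(14)→j(9) fit y≡25x+23 (mod 26); the inverse of 25 mod 26 is 25. Treating letters as 0–25, the rule is x ↦ 25x + 23 (mod 26).
Reversing it on imdvn: i(8)→25·(8−23)≡15=p; m(12)→25·(12−23)≡11=l; d(3)→25·(3−23)≡20=u; v(21)→25·(21−23)≡2=c; n(13)→25·(13−23)≡10=k (all mod 26).

pluck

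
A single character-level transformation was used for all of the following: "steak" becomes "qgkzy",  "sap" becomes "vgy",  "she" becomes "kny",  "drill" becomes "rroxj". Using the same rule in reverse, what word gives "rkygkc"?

The output letters match the input read backwards, each shifted +6: steak reversed is kaets. The word is reversed, then every letter is shifted forward by 6.
Undoing it on rkygkc: shift back: r−6=l, k−6=e, y−6=s, g−6=a, k−6=e, c−6=w → lesaew; then reverse → weasel.

weasel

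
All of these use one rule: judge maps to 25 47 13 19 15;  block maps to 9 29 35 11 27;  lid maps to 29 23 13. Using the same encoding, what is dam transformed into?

13 7 31

j(#10)→25 and u(#21)→47: differences scale by 2, so n = 2·pos + 5. Each letter becomes 2×(its alphabet position, a=1..z=26) + 5.
Applying it to dam: d=4→13, a=1→7, m=13→31.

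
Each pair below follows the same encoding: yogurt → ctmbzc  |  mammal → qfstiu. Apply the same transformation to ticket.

Letter i (0-indexed) is shifted by i+4, so successive shifts are 4, 5, 6, ….
On ticket: t+4=x, i+5=n, c+6=i, k+7=r, e+8=m, t+9=c.

xnirmc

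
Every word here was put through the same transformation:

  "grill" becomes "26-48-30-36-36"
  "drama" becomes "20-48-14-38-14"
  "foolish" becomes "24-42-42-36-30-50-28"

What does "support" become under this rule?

50-54-44-44-42-48-52

g(#7)→26 and r(#18)→48: differences scale by 2, so n = 2·pos + 12. The formula is n = 2×(alphabet index, a=1) + 12.
Applying it to support: s=19→50, u=21→54, p=16→44, p=16→44, o=15→42, r=18→48, t=20→52.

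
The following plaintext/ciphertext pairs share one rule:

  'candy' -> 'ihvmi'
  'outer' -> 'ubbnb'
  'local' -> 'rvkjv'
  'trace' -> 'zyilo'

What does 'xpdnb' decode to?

river

In candy: c→i is +6, a→h is +7, n→v is +8, d→m is +9 — the shift increases by 1 each position. Letter i (0-indexed) is shifted by i+6, so successive shifts are 6, 7, 8, ….
Reversing it on xpdnb: x−6=r, p−7=i, d−8=v, n−9=e, b−10=r.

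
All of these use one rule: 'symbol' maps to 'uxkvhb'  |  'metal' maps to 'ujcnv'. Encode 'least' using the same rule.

The word is reversed, then every letter is shifted forward by 9.
For least: reverse → tsael; then shift: t+9=c, s+9=b, a+9=j, e+9=n, l+9=u.

cbjnu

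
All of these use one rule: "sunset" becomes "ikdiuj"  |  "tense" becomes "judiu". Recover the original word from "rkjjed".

button

Each letter is shifted forward by 16 in the alphabet (a Caesar shift of +16).
Decoding rkjjed: r−16=b, k−16=u, j−16=t, j−16=t, e−16=o, d−16=n.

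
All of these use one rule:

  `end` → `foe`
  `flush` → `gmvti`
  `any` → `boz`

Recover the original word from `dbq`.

Compare letters: e→f is +1, n→o is +1, d→e is +1 — a constant shift. Each letter is shifted forward by 1 in the alphabet (a Caesar shift of +1).
Undoing it on dbq: d−1=c, b−1=a, q−1=p.

cap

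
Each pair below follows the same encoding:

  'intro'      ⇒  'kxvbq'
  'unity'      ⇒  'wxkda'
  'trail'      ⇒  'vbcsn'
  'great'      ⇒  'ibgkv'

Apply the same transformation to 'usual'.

wcwkn

Shifts by position in intro: pos 0: i→k (+2), pos 1: n→x (+10), pos 2: t→v (+2), pos 3: r→b (+10) — repeating every 2. The shifts repeat in a cycle of length 2: positions 0,1,… shift by +2, +10, then the pattern repeats.
For usual: u+2=w, s+10=c, u+2=w, a+10=k, l+2=n.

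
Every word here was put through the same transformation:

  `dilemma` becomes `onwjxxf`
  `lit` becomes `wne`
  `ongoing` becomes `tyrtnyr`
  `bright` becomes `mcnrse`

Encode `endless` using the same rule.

jyowjdd

The shift depends on letter class: consonant d→o is +11, but vowel i→n is +5. Vowels shift forward by 5 and consonants shift forward by 11.
On endless: e(vowel)+5=j, n(cons)+11=y, d(cons)+11=o, l(cons)+11=w, e(vowel)+5=j, s(cons)+11=d, s(cons)+11=d.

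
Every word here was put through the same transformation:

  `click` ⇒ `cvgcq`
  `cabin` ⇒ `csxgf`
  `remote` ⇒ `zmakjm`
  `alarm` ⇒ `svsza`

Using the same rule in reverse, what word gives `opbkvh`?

uphold

c(2)→c(2) and l(11)→v(21) fit y≡5x+18 (mod 26); the inverse of 5 mod 26 is 21. This is an affine cipher: with a=0,…,z=25, each position x becomes (5x+18) mod 26.
Reversing it on opbkvh: o(14)→21·(14−18)≡20=u; p(15)→21·(15−18)≡15=p; b(1)→21·(1−18)≡7=h; k(10)→21·(10−18)≡14=o; v(21)→21·(21−18)≡11=l; h(7)→21·(7−18)≡3=d (all mod 26).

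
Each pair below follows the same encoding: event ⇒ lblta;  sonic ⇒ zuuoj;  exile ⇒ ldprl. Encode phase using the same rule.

The shifts repeat in a cycle of length 2: positions 0,1,… shift by +7, +6, then the pattern repeats.
For phase: p+7=w, h+6=n, a+7=h, s+6=y, e+7=l.

wnhyl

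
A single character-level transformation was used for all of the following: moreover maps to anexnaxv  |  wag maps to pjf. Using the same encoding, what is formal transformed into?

ujvaxo

The output letters match the input read backwards, each shifted +9: moreover reversed is revoerom. Two steps: reverse the string, then apply a Caesar shift of +9.
For formal: reverse → lamrof; then shift: l+9=u, a+9=j, m+9=v, r+9=a, o+9=x, f+9=o.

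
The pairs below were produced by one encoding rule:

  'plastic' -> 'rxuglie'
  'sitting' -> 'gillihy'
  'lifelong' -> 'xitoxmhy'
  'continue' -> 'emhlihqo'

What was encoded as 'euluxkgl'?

catalyst

Treating letters as 0–25, the rule is x ↦ 5x + 20 (mod 26).
Decoding euluxkgl: e(4)→21·(4−20)≡2=c; u(20)→21·(20−20)≡0=a; l(11)→21·(11−20)≡19=t; u(20)→21·(20−20)≡0=a; x(23)→21·(23−20)≡11=l; k(10)→21·(10−20)≡24=y; g(6)→21·(6−20)≡18=s; l(11)→21·(11−20)≡19=t (all mod 26).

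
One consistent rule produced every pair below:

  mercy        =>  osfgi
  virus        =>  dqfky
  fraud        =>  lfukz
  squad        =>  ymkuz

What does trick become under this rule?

m(12)→o(14) and e(4)→s(18) fit y≡19x+20 (mod 26); the inverse of 19 mod 26 is 11. Treating letters as 0–25, the rule is x ↦ 19x + 20 (mod 26).
For trick: t(19)→19·19+20≡17=r; r(17)→19·17+20≡5=f; i(8)→19·8+20≡16=q; c(2)→19·2+20≡6=g; k(10)→19·10+20≡2=c (all mod 26).

rfqgc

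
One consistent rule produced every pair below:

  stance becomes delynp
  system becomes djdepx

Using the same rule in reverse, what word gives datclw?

Compare letters: s→d is +11, t→e is +11, a→l is +11 — a constant shift. Every letter moves 11 places later in the alphabet, wrapping around z→a.
Reversing it on datclw: d−11=s, a−11=p, t−11=i, c−11=r, l−11=a, w−11=l.

spiral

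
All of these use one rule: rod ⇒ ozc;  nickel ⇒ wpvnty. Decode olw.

lad

Read the word backwards and shift each letter +11.
Decoding olw: shift back: o−11=d, l−11=a, w−11=l → dal; then reverse → lad.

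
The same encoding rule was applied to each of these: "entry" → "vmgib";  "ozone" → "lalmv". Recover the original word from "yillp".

Each pair mirrors across the alphabet (e↔v, n↔m, t↔g): positions sum to 25. Letters are reflected about the middle of the alphabet (position → 25−position): Atbash.
Decoding yillp: y↔b, i↔r, l↔o, l↔o, p↔k.

brook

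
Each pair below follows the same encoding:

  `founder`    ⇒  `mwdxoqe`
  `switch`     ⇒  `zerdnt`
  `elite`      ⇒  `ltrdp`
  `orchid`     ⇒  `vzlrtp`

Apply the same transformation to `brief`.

Letter i (0-indexed) is shifted by i+7, so successive shifts are 7, 8, 9, ….
Applying it to brief: b+7=i, r+8=z, i+9=r, e+10=o, f+11=q.

izroq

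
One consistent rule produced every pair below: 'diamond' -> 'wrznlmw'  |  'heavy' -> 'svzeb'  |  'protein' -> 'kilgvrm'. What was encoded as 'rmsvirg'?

inherit

Each letter is replaced by its mirror in the alphabet: a↔z, b↔y, c↔x, and so on (the Atbash cipher).
Decoding rmsvirg: r↔i, m↔n, s↔h, v↔e, i↔r, r↔i, g↔t.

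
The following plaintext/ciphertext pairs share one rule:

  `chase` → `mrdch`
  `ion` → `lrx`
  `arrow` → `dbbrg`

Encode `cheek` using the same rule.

The shift depends on letter class: consonant c→m is +10, but vowel a→d is +3. Two shifts are in play — +3 for a/e/i/o/u, +10 for every other letter.
On cheek: c(cons)+10=m, h(cons)+10=r, e(vowel)+3=h, e(vowel)+3=h, k(cons)+10=u.

mrhhu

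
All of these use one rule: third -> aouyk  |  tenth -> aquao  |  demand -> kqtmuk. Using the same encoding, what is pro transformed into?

wya

The shift depends on letter class: consonant t→a is +7, but vowel i→u is +12. The rule splits by letter class: vowels +12, consonants +7.
On pro: p(cons)+7=w, r(cons)+7=y, o(vowel)+12=a.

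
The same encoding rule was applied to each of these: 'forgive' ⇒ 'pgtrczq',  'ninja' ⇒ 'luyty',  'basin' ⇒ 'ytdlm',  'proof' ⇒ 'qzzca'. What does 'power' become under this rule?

The output letters match the input read backwards, each shifted +11: forgive reversed is evigrof. The word is reversed, then every letter is shifted forward by 11.
For power: reverse → rewop; then shift: r+11=c, e+11=p, w+11=h, o+11=z, p+11=a.

cphza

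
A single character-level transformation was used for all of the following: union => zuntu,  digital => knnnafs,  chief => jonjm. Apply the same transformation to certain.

Two shifts are in play — +5 for a/e/i/o/u, +7 for every other letter.
Applying it to certain: c(cons)+7=j, e(vowel)+5=j, r(cons)+7=y, t(cons)+7=a, a(vowel)+5=f, i(vowel)+5=n, n(cons)+7=u.

jjyafnu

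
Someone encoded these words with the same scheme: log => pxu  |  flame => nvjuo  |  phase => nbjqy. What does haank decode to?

berry

Two steps: reverse the string, then apply a Caesar shift of +9.
Reversing it on haank: shift back: h−9=y, a−9=r, a−9=r, n−9=e, k−9=b → yrreb; then reverse → berry.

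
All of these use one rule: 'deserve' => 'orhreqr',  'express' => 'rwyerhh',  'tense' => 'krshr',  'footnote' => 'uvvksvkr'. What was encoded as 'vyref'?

opera

d(3)→o(14) and e(4)→r(17) fit y≡3x+5 (mod 26); the inverse of 3 mod 26 is 9. Treating letters as 0–25, the rule is x ↦ 3x + 5 (mod 26).
Reversing it on vyref: v(21)→9·(21−5)≡14=o; y(24)→9·(24−5)≡15=p; r(17)→9·(17−5)≡4=e; e(4)→9·(4−5)≡17=r; f(5)→9·(5−5)≡0=a (all mod 26).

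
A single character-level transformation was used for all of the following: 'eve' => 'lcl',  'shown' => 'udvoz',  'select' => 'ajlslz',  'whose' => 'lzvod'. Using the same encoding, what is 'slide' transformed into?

Read the word backwards and shift each letter +7.
On slide: reverse → edils; then shift: e+7=l, d+7=k, i+7=p, l+7=s, s+7=z.

lkpsz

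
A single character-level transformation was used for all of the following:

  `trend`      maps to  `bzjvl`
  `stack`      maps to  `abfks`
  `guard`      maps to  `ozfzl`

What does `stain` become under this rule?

abfnv

The shift depends on letter class: consonant t→b is +8, but vowel e→j is +5. Vowels shift forward by 5 and consonants shift forward by 8.
For stain: s(cons)+8=a, t(cons)+8=b, a(vowel)+5=f, i(vowel)+5=n, n(cons)+8=v.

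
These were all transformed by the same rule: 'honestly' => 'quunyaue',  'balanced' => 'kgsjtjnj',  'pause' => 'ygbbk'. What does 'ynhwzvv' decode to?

phantom

Shifts by position in honestly: pos 0: h→q (+9), pos 1: o→u (+6), pos 2: n→u (+7), pos 3: e→n (+9), pos 4: s→y (+6), pos 5: t→a (+7) — repeating every 3. The shifts repeat in a cycle of length 3: positions 0,1,… shift by +9, +6, +7, then the pattern repeats.
Undoing it on ynhwzvv: y−9=p, n−6=h, h−7=a, w−9=n, z−6=t, v−7=o, v−9=m.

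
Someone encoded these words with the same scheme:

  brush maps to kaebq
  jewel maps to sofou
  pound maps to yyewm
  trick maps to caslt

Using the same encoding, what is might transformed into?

The shift depends on letter class: consonant b→k is +9, but vowel u→e is +10. The rule splits by letter class: vowels +10, consonants +9.
Applying it to might: m(cons)+9=v, i(vowel)+10=s, g(cons)+9=p, h(cons)+9=q, t(cons)+9=c.

vspqc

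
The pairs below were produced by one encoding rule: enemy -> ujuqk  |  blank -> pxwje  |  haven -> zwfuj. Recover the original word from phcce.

Each letter's alphabet position (a=0..z=25) is mapped through 19·x+22 mod 26 — an affine cipher.
Reversing it on phcce: p(15)→11·(15−22)≡1=b; h(7)→11·(7−22)≡17=r; c(2)→11·(2−22)≡14=o; c(2)→11·(2−22)≡14=o; e(4)→11·(4−22)≡10=k (all mod 26).

brook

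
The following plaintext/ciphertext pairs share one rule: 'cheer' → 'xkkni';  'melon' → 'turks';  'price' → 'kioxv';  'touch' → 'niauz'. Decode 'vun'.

The output letters match the input read backwards, each shifted +6: cheer reversed is reehc. The word is reversed, then every letter is shifted forward by 6.
Reversing it on vun: shift back: v−6=p, u−6=o, n−6=h → poh; then reverse → hop.

hop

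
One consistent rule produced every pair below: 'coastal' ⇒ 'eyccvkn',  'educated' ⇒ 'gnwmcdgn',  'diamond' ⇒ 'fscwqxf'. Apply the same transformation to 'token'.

Shifts by position in coastal: pos 0: c→e (+2), pos 1: o→y (+10), pos 2: a→c (+2), pos 3: s→c (+10) — repeating every 2. It's a Vigenère-style cipher with numeric key [2,10]: position i shifts by key[i mod 2].
Applying it to token: t+2=v, o+10=y, k+2=m, e+10=o, n+2=p.

vymop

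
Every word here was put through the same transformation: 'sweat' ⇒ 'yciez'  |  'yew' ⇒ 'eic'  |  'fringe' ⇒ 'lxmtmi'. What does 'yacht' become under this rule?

eeinz

Vowels shift forward by 4 and consonants shift forward by 6.
On yacht: y(cons)+6=e, a(vowel)+4=e, c(cons)+6=i, h(cons)+6=n, t(cons)+6=z.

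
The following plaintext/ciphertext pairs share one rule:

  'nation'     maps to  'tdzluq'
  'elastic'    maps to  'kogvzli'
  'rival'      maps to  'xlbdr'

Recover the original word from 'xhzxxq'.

return

The shifts repeat in a cycle of length 2: positions 0,1,… shift by +6, +3, then the pattern repeats.
Undoing it on xhzxxq: x−6=r, h−3=e, z−6=t, x−3=u, x−6=r, q−3=n.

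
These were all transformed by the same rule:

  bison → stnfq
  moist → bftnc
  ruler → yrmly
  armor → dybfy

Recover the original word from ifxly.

joker

Each letter's alphabet position (a=0..z=25) is mapped through 15·x+3 mod 26 — an affine cipher.
Reversing it on ifxly: i(8)→7·(8−3)≡9=j; f(5)→7·(5−3)≡14=o; x(23)→7·(23−3)≡10=k; l(11)→7·(11−3)≡4=e; y(24)→7·(24−3)≡17=r (all mod 26).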